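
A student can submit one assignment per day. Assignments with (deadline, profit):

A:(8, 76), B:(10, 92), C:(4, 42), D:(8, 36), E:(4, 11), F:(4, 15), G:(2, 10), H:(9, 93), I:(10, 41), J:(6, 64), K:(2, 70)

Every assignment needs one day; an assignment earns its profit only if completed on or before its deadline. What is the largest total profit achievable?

Sort by profit descending; place each in the latest free slot ≤ its deadline.
Profit order: H=93 B=92 A=76 K=70 J=64 C=42 I=41 D=36 F=15 E=11 G=10
Assign: H→slot 9, B→slot 10, A→slot 8, K→slot 2, J→slot 6, C→slot 4, I→slot 7, D→slot 5, F→slot 3, E→slot 1, G skipped.
Slots: [1:E] [2:K] [3:F] [4:C] [5:D] [6:J] [7:I] [8:A] [9:H] [10:B]
Profit = 11 + 70 + 15 + 42 + 36 + 64 + 41 + 76 + 93 + 92 = 540

540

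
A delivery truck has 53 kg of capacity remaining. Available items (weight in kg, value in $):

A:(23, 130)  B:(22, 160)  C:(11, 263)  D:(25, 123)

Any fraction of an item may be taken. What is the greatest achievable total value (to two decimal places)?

536.04

Ratios (sorted): C 23.91, B 7.27, A 5.65, D 4.92
take C (11 @ 263); take B (22 @ 160); take 20/23 of A → 113.04. Capacity used 53/53.
Total value = 536.04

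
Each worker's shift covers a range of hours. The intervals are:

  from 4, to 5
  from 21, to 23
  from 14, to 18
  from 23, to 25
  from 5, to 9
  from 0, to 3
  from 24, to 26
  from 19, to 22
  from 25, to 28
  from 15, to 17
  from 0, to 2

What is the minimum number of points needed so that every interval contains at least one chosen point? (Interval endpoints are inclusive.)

5

By right end: [0,2]  [0,3]  [4,5]  [5,9]  [15,17]  [14,18]  [19,22]  [21,23]  [23,25]  [24,26]  [25,28]
[0,2] uncovered → point at 2; [4,5] uncovered → point at 5; [15,17] uncovered → point at 17; [19,22] uncovered → point at 22; [23,25] uncovered → point at 25.
Points: 2, 5, 17, 22, 25 (5 total).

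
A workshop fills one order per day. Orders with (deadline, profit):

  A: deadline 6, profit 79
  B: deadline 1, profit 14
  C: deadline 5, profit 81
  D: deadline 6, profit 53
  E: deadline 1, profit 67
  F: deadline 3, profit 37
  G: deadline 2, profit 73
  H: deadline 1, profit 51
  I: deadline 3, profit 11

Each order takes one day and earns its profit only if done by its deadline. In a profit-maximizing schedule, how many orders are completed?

Sort by profit descending; place each in the latest free slot ≤ its deadline.
Profit order: C=81 A=79 G=73 E=67 D=53 H=51 F=37 B=14 I=11
Assign: C→slot 5, A→slot 6, G→slot 2, E→slot 1, D→slot 4, H skipped, F→slot 3, B skipped, I skipped.
Slots: [1:E] [2:G] [3:F] [4:D] [5:C] [6:A]
6 of 9 scheduled.

6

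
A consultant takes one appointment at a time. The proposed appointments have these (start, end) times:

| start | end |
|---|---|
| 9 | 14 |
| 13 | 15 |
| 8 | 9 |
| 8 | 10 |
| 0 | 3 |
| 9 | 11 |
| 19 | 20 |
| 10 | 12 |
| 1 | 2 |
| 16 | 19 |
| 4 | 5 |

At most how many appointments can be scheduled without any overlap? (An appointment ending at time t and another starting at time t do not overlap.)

Greedy by earliest finish: after sorting by end time, pick each interval compatible with the last pick.
Sorted by end: (1,2)  (0,3)  (4,5)  (8,9)  (8,10)  (9,11)  (10,12)  (9,14)  (13,15)  (16,19)  (19,20)
take (1,2); take (4,5); take (8,9); skip (8,10); take (9,11); take (13,15); take (16,19); take (19,20).
Selected 7 appointments.

7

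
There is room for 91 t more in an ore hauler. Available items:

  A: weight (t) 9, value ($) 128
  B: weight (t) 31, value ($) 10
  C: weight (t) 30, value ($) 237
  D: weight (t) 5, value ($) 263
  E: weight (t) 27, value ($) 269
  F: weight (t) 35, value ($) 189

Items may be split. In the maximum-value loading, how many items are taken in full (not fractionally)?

4

Greedy by value/weight ratio, highest first.
Ratios (sorted): D 52.60, A 14.22, E 9.96, C 7.90, F 5.40, B 0.32
take D (5 @ 263); take A (9 @ 128); take E (27 @ 269); take C (30 @ 237); take 20/35 of F → 108.00. Capacity used 91/91.
4 item(s) taken whole; one partial (take 20/35 of F).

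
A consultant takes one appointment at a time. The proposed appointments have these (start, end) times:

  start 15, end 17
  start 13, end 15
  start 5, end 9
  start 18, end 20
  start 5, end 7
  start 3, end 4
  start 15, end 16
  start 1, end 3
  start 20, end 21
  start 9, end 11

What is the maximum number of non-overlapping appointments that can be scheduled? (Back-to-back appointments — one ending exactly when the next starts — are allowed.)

8

By end time: (1,3), (3,4), (5,7), (5,9), (9,11), (13,15), (15,16), (15,17), (18,20), (20,21).
Pick (1,3); next start ≥ 3 → (3,4); next start ≥ 4 → (5,7); next start ≥ 7 → (9,11); next start ≥ 11 → (13,15); next start ≥ 15 → (15,16); next start ≥ 16 → (18,20); next start ≥ 20 → (20,21).
Selected 8 appointments.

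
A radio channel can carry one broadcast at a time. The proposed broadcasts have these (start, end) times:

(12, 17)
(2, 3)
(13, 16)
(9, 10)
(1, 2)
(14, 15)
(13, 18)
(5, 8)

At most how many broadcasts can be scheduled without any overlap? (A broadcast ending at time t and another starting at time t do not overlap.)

Order by finish time; keep every interval that doesn't clash with the previous kept one.
By end time: (1,2), (2,3), (5,8), (9,10), (14,15), (13,16), (12,17), (13,18).
Pick (1,2); next start ≥ 2 → (2,3); next start ≥ 3 → (5,8); next start ≥ 8 → (9,10); next start ≥ 10 → (14,15).
Selected 5 broadcasts.

5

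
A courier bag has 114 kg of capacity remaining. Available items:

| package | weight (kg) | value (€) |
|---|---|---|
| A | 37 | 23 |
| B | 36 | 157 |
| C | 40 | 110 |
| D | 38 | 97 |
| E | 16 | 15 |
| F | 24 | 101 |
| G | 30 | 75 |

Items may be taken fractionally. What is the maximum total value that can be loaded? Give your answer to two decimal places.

403.74

Ratios (sorted): B 4.36, F 4.21, C 2.75, D 2.55, G 2.50, E 0.94, A 0.62
take B (36 @ 157); take F (24 @ 101); take C (40 @ 110); take 14/38 of D → 35.74. Capacity used 114/114.
Total value = 403.74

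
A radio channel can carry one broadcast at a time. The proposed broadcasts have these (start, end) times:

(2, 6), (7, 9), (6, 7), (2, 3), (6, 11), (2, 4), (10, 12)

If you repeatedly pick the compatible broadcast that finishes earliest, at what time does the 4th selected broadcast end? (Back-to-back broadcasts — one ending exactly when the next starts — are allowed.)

Greedy by earliest finish: after sorting by end time, pick each interval compatible with the last pick.
Sorted by end: (2,3)  (2,4)  (2,6)  (6,7)  (7,9)  (6,11)  (10,12)
take (2,3); take (6,7); take (7,9); take (10,12).
Selected: (2,3) (6,7) (7,9) (10,12)

12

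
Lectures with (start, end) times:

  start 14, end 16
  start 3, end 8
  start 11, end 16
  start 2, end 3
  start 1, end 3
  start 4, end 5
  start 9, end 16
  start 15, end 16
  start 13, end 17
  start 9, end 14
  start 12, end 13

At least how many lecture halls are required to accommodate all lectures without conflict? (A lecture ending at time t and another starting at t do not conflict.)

Count concurrent intervals with a sweep; the peak is the room count.
starts: [1, 2, 3, 4, 9, 9, 11, 12, 13, 14, 15]
ends:   [3, 3, 5, 8, 13, 14, 16, 16, 16, 16, 17]
s1→1 s2→2 e3→1 e3→0 s3→1 s4→2 e5→1 e8→0 s9→1 s9→2 s11→3 s12→4 e13→3 s13→4 e14→3 s14→4 s15→5  — peak 5.

5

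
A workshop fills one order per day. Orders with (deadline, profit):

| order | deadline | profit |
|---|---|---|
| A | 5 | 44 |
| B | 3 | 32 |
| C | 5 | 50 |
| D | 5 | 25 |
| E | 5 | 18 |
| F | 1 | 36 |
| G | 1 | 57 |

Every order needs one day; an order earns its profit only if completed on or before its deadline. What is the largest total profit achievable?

Take jobs in profit order; each goes to the latest open slot no later than its deadline.
Profit order: G=57 C=50 A=44 F=36 B=32 D=25 E=18
Assign: G→slot 1, C→slot 5, A→slot 4, F skipped, B→slot 3, D→slot 2, E skipped.
Slots: [1:G] [2:D] [3:B] [4:A] [5:C]
Profit = 57 + 25 + 32 + 44 + 50 = 208

208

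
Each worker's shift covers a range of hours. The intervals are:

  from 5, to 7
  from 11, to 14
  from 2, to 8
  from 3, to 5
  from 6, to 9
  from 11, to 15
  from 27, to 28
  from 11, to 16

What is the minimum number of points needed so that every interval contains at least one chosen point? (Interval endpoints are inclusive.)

Process intervals by earliest right end; each time one isn't hit yet, stab at its right endpoint.
By right end: [3,5]  [5,7]  [2,8]  [6,9]  [11,14]  [11,15]  [11,16]  [27,28]
[3,5] uncovered → point at 5; [6,9] uncovered → point at 9; [11,14] uncovered → point at 14; [27,28] uncovered → point at 28.
Points: 5, 9, 14, 28 (4 total).

4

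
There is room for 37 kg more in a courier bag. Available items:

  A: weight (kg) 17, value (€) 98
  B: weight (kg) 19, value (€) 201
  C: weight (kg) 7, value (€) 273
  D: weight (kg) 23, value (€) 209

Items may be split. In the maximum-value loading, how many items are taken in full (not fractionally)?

Order: C (273/7=39.00) > B (201/19=10.58) > D (209/23=9.09) > A (98/17=5.76)
Fill: take C (7 @ 273) → take B (19 @ 201) → take 11/23 of D → 99.96; 37/37 used.
2 item(s) taken whole; one partial (take 11/23 of D).

2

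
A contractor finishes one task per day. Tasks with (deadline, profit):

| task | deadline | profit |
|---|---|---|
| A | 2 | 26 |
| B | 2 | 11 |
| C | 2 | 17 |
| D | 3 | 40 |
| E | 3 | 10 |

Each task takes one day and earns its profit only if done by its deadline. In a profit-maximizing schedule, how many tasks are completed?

Profit order: D=40 A=26 C=17 B=11 E=10
Assign: D→slot 3, A→slot 2, C→slot 1, B skipped, E skipped.
Slots: [1:C] [2:A] [3:D]
3 of 5 scheduled.

3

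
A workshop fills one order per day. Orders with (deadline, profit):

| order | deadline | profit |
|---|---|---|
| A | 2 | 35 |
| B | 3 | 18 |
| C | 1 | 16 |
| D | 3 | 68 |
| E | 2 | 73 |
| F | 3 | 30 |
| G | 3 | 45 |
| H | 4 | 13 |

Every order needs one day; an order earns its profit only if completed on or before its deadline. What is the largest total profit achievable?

199

Sort by profit descending; place each in the latest free slot ≤ its deadline.
Profit order: E=73 D=68 G=45 A=35 F=30 B=18 C=16 H=13
Assign: E→slot 2, D→slot 3, G→slot 1, A skipped, F skipped, B skipped, C skipped, H→slot 4.
Slots: [1:G] [2:E] [3:D] [4:H]
Profit = 45 + 73 + 68 + 13 = 199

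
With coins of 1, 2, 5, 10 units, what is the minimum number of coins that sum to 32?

32 = 3×10 + 1×2
Total coins = 3 + 1 = 4

4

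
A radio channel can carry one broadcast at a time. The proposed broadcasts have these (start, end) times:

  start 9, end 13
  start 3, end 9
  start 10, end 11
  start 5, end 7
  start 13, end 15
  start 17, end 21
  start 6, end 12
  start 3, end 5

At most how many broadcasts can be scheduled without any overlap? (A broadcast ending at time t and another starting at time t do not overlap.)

5

Greedy by earliest finish: after sorting by end time, pick each interval compatible with the last pick.
Sorted by end: (3,5)  (5,7)  (3,9)  (10,11)  (6,12)  (9,13)  (13,15)  (17,21)
take (3,5); take (5,7); take (10,11); skip (9,13); take (13,15); take (17,21).
Selected 5 broadcasts.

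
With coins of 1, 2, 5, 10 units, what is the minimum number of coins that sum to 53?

7

53 − 5×10→3 − 1×2→1 − 1×1→0
Total coins = 5 + 1 + 1 = 7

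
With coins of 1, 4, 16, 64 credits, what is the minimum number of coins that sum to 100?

100 − 1×64→36 − 2×16→4 − 1×4→0
Total coins = 1 + 2 + 1 = 4

4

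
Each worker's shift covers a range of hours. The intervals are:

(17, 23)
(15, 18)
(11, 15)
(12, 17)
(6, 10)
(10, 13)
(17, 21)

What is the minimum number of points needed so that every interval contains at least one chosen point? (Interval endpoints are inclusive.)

By right end: [6,10]  [10,13]  [11,15]  [12,17]  [15,18]  [17,21]  [17,23]
[6,10] uncovered → point at 10; [11,15] uncovered → point at 15; [17,21] uncovered → point at 21.
Points: 10, 15, 21 (3 total).

3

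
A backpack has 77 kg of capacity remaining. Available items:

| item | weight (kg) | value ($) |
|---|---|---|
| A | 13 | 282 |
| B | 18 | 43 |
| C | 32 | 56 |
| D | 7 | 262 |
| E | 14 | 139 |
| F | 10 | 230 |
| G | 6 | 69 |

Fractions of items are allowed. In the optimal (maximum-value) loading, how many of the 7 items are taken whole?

Order: D (262/7=37.43) > F (230/10=23.00) > A (282/13=21.69) > G (69/6=11.50) > E (139/14=9.93) > B (43/18=2.39) > C (56/32=1.75)
Fill: take D (7 @ 262) → take F (10 @ 230) → take A (13 @ 282) → take G (6 @ 69) → take E (14 @ 139) → take B (18 @ 43) → take 9/32 of C → 15.75; 77/77 used.
6 item(s) taken whole; one partial (take 9/32 of C).

6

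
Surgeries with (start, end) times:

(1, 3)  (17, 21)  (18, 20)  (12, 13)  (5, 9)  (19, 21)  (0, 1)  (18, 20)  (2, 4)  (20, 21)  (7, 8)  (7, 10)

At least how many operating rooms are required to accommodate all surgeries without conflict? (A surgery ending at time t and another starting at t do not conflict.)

The answer is the maximum number of intervals overlapping at any instant.
starts: [0, 1, 2, 5, 7, 7, 12, 17, 18, 18, 19, 20]
ends:   [1, 3, 4, 8, 9, 10, 13, 20, 20, 21, 21, 21]
s0→1 e1→0 s1→1 s2→2 e3→1 e4→0 s5→1 s7→2 s7→3 e8→2 e9→1 e10→0 s12→1 e13→0 s17→1 s18→2 s18→3 s19→4  — peak 4.

4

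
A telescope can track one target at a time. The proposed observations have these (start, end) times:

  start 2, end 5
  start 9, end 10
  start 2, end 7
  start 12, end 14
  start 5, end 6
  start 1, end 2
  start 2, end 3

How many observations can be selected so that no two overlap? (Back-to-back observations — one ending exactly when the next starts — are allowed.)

Order by finish time; keep every interval that doesn't clash with the previous kept one.
By end time: (1,2), (2,3), (2,5), (5,6), (2,7), (9,10), (12,14).
Pick (1,2); next start ≥ 2 → (2,3); next start ≥ 3 → (5,6); next start ≥ 6 → (9,10); next start ≥ 10 → (12,14).
Selected 5 observations.

5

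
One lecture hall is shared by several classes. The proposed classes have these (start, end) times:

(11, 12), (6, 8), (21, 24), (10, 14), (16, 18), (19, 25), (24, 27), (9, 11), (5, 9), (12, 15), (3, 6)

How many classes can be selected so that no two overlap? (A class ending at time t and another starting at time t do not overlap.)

By end time: (3,6), (6,8), (5,9), (9,11), (11,12), (10,14), (12,15), (16,18), (21,24), (19,25), (24,27).
Pick (3,6); next start ≥ 6 → (6,8); next start ≥ 8 → (9,11); next start ≥ 11 → (11,12); next start ≥ 12 → (12,15); next start ≥ 15 → (16,18); next start ≥ 18 → (21,24); next start ≥ 24 → (24,27).
Selected 8 classes.

8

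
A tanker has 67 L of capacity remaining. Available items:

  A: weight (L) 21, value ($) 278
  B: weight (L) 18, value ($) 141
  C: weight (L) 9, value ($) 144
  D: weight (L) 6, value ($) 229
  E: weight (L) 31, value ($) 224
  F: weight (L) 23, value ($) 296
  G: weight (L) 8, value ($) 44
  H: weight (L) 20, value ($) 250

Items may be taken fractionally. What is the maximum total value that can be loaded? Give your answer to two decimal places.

Greedy by value/weight ratio, highest first.
Order: D (229/6=38.17) > C (144/9=16.00) > A (278/21=13.24) > F (296/23=12.87) > H (250/20=12.50) > B (141/18=7.83) > E (224/31=7.23) > G (44/8=5.50)
Fill: take D (6 @ 229) → take C (9 @ 144) → take A (21 @ 278) → take F (23 @ 296) → take 8/20 of H → 100.00; 67/67 used.
Total value = 1047.00

1047.00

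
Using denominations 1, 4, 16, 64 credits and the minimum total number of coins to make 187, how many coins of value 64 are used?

2

Greedy: take as many of the largest coin as possible, then repeat with the remainder.
187 − 2×64→59 − 3×16→11 − 2×4→3 − 3×1→0
Count of 64: 2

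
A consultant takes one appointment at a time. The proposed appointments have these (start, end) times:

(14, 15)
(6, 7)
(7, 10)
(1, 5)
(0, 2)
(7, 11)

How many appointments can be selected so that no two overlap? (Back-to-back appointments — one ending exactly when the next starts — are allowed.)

4

Greedy by earliest finish: after sorting by end time, pick each interval compatible with the last pick.
By end time: (0,2), (1,5), (6,7), (7,10), (7,11), (14,15).
Pick (0,2); next start ≥ 2 → (6,7); next start ≥ 7 → (7,10); next start ≥ 10 → (14,15).
Selected 4 appointments.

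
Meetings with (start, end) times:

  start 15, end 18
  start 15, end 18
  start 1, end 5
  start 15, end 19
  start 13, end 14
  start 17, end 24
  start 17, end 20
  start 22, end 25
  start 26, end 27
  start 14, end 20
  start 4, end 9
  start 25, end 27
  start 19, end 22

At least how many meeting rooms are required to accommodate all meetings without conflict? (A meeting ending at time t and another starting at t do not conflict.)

6

starts: [1, 4, 13, 14, 15, 15, 15, 17, 17, 19, 22, 25, 26]
ends:   [5, 9, 14, 18, 18, 19, 20, 20, 22, 24, 25, 27, 27]
s1→1 s4→2 e5→1 e9→0 s13→1 e14→0 s14→1 s15→2 s15→3 s15→4 s17→5 s17→6  — peak 6.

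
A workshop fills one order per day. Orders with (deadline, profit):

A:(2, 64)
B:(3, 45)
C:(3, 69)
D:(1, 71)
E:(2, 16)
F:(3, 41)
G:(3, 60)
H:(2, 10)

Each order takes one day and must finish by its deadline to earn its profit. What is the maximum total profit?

204

Sort by profit descending; place each in the latest free slot ≤ its deadline.
By profit: D(d1,71), C(d3,69), A(d2,64), G(d3,60), B(d3,45), F(d3,41), E(d2,16), H(d2,10)
D→slot 1; C→slot 3; A→slot 2; G skipped; B skipped; F skipped; E skipped; H skipped.
Profit = 71 + 64 + 69 = 204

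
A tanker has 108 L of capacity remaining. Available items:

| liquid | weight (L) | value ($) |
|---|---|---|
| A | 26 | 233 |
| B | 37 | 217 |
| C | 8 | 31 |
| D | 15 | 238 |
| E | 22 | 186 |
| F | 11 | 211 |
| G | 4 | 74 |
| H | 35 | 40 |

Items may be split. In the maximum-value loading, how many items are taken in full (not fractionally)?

Greedy by value/weight ratio, highest first.
Ratios (sorted): F 19.18, G 18.50, D 15.87, A 8.96, E 8.45, B 5.86, C 3.88, H 1.14
take F (11 @ 211); take G (4 @ 74); take D (15 @ 238); take A (26 @ 233); take E (22 @ 186); take 30/37 of B → 175.95. Capacity used 108/108.
5 item(s) taken whole; one partial (take 30/37 of B).

5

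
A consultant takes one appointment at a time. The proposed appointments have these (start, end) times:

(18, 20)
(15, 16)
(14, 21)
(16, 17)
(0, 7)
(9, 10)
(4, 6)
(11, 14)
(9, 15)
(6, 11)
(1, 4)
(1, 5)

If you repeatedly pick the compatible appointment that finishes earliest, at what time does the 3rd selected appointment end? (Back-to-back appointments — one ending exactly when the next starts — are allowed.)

By end time: (1,4), (1,5), (4,6), (0,7), (9,10), (6,11), (11,14), (9,15), (15,16), (16,17), (18,20), (14,21).
Pick (1,4); next start ≥ 4 → (4,6); next start ≥ 6 → (9,10); next start ≥ 10 → (11,14); next start ≥ 14 → (15,16); next start ≥ 16 → (16,17); next start ≥ 17 → (18,20).
Selected: (1,4) (4,6) (9,10) (11,14) (15,16) (16,17) (18,20)

10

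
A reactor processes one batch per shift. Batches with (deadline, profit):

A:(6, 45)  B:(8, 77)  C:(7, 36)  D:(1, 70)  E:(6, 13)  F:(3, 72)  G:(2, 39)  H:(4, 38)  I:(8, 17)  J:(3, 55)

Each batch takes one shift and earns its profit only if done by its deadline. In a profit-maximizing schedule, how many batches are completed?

8

Profit order: B=77 F=72 D=70 J=55 A=45 G=39 H=38 C=36 I=17 E=13
Assign: B→slot 8, F→slot 3, D→slot 1, J→slot 2, A→slot 6, G skipped, H→slot 4, C→slot 7, I→slot 5, E skipped.
Slots: [1:D] [2:J] [3:F] [4:H] [5:I] [6:A] [7:C] [8:B]
8 of 10 scheduled.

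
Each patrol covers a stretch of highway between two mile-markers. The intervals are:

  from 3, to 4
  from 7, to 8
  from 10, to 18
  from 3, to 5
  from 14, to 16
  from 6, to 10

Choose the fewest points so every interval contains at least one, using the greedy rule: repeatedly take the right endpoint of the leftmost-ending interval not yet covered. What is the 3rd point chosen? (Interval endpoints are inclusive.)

16

Sort by right endpoint; whenever an interval is uncovered, place a point at its right end.
By right end: [3,4]  [3,5]  [7,8]  [6,10]  [14,16]  [10,18]
[3,4] uncovered → point at 4; [7,8] uncovered → point at 8; [14,16] uncovered → point at 16.
Points: 4, 8, 16 (3 total).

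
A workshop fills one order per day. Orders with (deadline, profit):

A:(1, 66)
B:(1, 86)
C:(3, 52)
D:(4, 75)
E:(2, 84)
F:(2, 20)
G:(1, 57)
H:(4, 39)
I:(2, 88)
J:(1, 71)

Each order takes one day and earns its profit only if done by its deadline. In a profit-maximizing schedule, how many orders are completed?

Profit order: I=88 B=86 E=84 D=75 J=71 A=66 G=57 C=52 H=39 F=20
Assign: I→slot 2, B→slot 1, E skipped, D→slot 4, J skipped, A skipped, G skipped, C→slot 3, H skipped, F skipped.
Slots: [1:B] [2:I] [3:C] [4:D]
4 of 10 scheduled.

4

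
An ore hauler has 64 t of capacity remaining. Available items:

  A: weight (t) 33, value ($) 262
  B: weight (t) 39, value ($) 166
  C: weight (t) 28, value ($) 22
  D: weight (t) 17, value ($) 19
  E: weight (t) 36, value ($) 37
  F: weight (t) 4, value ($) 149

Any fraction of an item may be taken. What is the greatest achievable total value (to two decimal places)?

525.92

Greedy by value/weight ratio, highest first.
Ratios (sorted): F 37.25, A 7.94, B 4.26, D 1.12, E 1.03, C 0.79
take F (4 @ 149); take A (33 @ 262); take 27/39 of B → 114.92. Capacity used 64/64.
Total value = 525.92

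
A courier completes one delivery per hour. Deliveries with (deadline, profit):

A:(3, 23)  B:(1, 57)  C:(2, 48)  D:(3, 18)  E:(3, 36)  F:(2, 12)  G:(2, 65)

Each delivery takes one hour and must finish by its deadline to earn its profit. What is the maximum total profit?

158

By profit: G(d2,65), B(d1,57), C(d2,48), E(d3,36), A(d3,23), D(d3,18), F(d2,12)
G→slot 2; B→slot 1; C skipped; E→slot 3; A skipped; D skipped; F skipped.
Profit = 57 + 65 + 36 = 158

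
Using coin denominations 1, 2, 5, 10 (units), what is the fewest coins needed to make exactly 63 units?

8

Greedy: take as many of the largest coin as possible, then repeat with the remainder.
63 = 6×10 + 1×2 + 1×1
Total coins = 6 + 1 + 1 = 8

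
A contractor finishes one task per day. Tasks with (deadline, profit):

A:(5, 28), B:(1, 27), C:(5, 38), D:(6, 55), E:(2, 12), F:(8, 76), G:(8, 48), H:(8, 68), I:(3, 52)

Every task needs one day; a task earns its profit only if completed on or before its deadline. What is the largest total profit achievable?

Sort by profit descending; place each in the latest free slot ≤ its deadline.
Profit order: F=76 H=68 D=55 I=52 G=48 C=38 A=28 B=27 E=12
Assign: F→slot 8, H→slot 7, D→slot 6, I→slot 3, G→slot 5, C→slot 4, A→slot 2, B→slot 1, E skipped.
Slots: [1:B] [2:A] [3:I] [4:C] [5:G] [6:D] [7:H] [8:F]
Profit = 27 + 28 + 52 + 38 + 48 + 55 + 68 + 76 = 392

392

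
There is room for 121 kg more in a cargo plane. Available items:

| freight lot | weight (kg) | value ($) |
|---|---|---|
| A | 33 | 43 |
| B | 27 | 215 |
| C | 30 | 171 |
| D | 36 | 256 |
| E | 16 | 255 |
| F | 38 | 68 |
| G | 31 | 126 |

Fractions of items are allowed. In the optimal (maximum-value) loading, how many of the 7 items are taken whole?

Sort by value per unit weight and fill in that order.
Order: E (255/16=15.94) > B (215/27=7.96) > D (256/36=7.11) > C (171/30=5.70) > G (126/31=4.06) > F (68/38=1.79) > A (43/33=1.30)
Fill: take E (16 @ 255) → take B (27 @ 215) → take D (36 @ 256) → take C (30 @ 171) → take 12/31 of G → 48.77; 121/121 used.
4 item(s) taken whole; one partial (take 12/31 of G).

4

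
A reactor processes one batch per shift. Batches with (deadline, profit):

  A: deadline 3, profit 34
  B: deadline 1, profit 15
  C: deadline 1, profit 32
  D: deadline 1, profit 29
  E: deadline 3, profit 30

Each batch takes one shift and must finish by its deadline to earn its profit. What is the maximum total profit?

96

Take jobs in profit order; each goes to the latest open slot no later than its deadline.
Profit order: A=34 C=32 E=30 D=29 B=15
Assign: A→slot 3, C→slot 1, E→slot 2, D skipped, B skipped.
Slots: [1:C] [2:E] [3:A]
Profit = 32 + 30 + 34 = 96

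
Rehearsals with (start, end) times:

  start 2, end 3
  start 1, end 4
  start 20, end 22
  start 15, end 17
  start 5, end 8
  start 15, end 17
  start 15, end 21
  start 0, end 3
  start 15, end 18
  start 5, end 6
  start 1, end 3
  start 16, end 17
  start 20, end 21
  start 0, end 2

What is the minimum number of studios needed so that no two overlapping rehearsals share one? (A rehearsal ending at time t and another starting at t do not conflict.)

Events (time:±→running): 0:+→1 0:+→2 1:+→3 1:+→4 2:-→3 2:+→4 3:-→3 3:-→2 3:-→1 4:-→0 5:+→1 5:+→2 6:-→1 8:-→0 15:+→1 15:+→2 15:+→3 15:+→4 16:+→5 … peak 5.

5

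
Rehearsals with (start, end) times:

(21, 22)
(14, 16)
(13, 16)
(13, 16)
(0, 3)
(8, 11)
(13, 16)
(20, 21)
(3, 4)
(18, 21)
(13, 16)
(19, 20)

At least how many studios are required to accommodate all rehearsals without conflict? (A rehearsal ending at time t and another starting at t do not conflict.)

Events (time:±→running): 0:+→1 3:-→0 3:+→1 4:-→0 8:+→1 11:-→0 13:+→1 13:+→2 13:+→3 13:+→4 14:+→5 … peak 5.

5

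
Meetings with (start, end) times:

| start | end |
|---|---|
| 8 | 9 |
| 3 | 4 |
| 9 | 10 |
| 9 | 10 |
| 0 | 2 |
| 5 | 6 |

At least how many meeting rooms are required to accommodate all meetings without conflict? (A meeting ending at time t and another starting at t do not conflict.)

2

Events (time:±→running): 0:+→1 2:-→0 3:+→1 4:-→0 5:+→1 6:-→0 8:+→1 9:-→0 9:+→1 9:+→2 … peak 2.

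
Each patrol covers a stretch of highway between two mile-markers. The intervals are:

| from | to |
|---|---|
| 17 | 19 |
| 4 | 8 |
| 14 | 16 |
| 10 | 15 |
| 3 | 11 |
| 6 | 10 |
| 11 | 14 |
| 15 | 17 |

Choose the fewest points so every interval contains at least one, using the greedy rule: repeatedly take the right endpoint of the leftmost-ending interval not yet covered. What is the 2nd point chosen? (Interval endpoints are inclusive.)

14

Sorted: [4,8] [6,10] [3,11] [11,14] [10,15] [14,16] [15,17] [17,19]
{[4,8],[6,10],[3,11]} hit by 8; {[11,14],[10,15],[14,16]} hit by 14; {[15,17],[17,19]} hit by 17.
Points: 8, 14, 17 (3 total).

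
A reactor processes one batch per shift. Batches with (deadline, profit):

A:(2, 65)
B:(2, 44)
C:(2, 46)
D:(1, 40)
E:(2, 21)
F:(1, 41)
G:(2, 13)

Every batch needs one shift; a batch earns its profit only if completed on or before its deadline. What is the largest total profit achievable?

111

Take jobs in profit order; each goes to the latest open slot no later than its deadline.
By profit: A(d2,65), C(d2,46), B(d2,44), F(d1,41), D(d1,40), E(d2,21), G(d2,13)
A→slot 2; C→slot 1; B skipped; F skipped; D skipped; E skipped; G skipped.
Profit = 46 + 65 = 111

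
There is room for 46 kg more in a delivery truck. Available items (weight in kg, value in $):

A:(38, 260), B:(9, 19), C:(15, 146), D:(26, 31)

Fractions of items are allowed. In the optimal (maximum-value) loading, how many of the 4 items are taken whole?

Greedy by value/weight ratio, highest first.
Order: C (146/15=9.73) > A (260/38=6.84) > B (19/9=2.11) > D (31/26=1.19)
Fill: take C (15 @ 146) → take 31/38 of A → 212.11; 46/46 used.
1 item(s) taken whole; one partial (take 31/38 of A).

1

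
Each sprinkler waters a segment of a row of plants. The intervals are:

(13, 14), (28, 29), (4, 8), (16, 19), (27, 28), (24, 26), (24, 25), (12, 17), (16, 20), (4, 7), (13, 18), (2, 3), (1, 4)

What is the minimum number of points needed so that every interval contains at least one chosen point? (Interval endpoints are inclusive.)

6

By right end: [2,3]  [1,4]  [4,7]  [4,8]  [13,14]  [12,17]  [13,18]  [16,19]  [16,20]  [24,25]  [24,26]  [27,28]  [28,29]
[2,3] uncovered → point at 3; [4,7] uncovered → point at 7; [13,14] uncovered → point at 14; [16,19] uncovered → point at 19; [24,25] uncovered → point at 25; [27,28] uncovered → point at 28.
Points: 3, 7, 14, 19, 25, 28 (6 total).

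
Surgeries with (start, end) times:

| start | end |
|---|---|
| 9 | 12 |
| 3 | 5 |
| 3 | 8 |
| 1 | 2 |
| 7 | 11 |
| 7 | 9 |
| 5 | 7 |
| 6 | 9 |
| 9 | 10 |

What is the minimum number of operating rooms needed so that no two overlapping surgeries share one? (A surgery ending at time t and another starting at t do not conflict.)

starts: [1, 3, 3, 5, 6, 7, 7, 9, 9]
ends:   [2, 5, 7, 8, 9, 9, 10, 11, 12]
s1→1 e2→0 s3→1 s3→2 e5→1 s5→2 s6→3 e7→2 s7→3 s7→4  — peak 4.

4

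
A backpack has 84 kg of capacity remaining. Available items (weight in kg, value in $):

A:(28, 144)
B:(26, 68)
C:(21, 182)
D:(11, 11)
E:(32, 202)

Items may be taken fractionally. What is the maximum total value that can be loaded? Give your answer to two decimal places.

Sort by value per unit weight and fill in that order.
Order: C (182/21=8.67) > E (202/32=6.31) > A (144/28=5.14) > B (68/26=2.62) > D (11/11=1.00)
Fill: take C (21 @ 182) → take E (32 @ 202) → take A (28 @ 144) → take 3/26 of B → 7.85; 84/84 used.
Total value = 535.85

535.85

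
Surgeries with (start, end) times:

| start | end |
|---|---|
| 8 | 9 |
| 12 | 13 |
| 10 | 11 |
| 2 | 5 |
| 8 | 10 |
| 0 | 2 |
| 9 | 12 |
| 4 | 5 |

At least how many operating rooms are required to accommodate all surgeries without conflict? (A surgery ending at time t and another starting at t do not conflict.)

starts: [0, 2, 4, 8, 8, 9, 10, 12]
ends:   [2, 5, 5, 9, 10, 11, 12, 13]
s0→1 e2→0 s2→1 s4→2  — peak 2.

2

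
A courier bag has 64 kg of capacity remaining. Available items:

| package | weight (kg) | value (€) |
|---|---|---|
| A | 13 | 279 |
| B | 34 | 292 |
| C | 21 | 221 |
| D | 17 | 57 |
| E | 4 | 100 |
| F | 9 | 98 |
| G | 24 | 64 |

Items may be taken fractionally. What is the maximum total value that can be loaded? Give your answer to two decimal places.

844.00

Order: E (100/4=25.00) > A (279/13=21.46) > F (98/9=10.89) > C (221/21=10.52) > B (292/34=8.59) > D (57/17=3.35) > G (64/24=2.67)
Fill: take E (4 @ 100) → take A (13 @ 279) → take F (9 @ 98) → take C (21 @ 221) → take 17/34 of B → 146.00; 64/64 used.
Total value = 844.00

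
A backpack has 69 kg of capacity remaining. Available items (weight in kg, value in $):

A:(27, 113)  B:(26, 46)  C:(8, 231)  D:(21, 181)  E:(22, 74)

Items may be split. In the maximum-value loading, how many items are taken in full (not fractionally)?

Ratios (sorted): C 28.88, D 8.62, A 4.19, E 3.36, B 1.77
take C (8 @ 231); take D (21 @ 181); take A (27 @ 113); take 13/22 of E → 43.73. Capacity used 69/69.
3 item(s) taken whole; one partial (take 13/22 of E).

3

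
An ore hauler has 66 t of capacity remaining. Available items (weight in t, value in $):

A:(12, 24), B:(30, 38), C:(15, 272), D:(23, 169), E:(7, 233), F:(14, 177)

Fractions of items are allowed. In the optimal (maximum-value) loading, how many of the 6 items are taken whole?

Greedy by value/weight ratio, highest first.
Ratios (sorted): E 33.29, C 18.13, F 12.64, D 7.35, A 2.00, B 1.27
take E (7 @ 233); take C (15 @ 272); take F (14 @ 177); take D (23 @ 169); take 7/12 of A → 14.00. Capacity used 66/66.
4 item(s) taken whole; one partial (take 7/12 of A).

4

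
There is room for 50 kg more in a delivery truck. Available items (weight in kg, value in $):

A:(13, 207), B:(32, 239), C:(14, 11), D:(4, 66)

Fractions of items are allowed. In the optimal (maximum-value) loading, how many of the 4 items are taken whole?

3

Order: D (66/4=16.50) > A (207/13=15.92) > B (239/32=7.47) > C (11/14=0.79)
Fill: take D (4 @ 66) → take A (13 @ 207) → take B (32 @ 239) → take 1/14 of C → 0.79; 50/50 used.
3 item(s) taken whole; one partial (take 1/14 of C).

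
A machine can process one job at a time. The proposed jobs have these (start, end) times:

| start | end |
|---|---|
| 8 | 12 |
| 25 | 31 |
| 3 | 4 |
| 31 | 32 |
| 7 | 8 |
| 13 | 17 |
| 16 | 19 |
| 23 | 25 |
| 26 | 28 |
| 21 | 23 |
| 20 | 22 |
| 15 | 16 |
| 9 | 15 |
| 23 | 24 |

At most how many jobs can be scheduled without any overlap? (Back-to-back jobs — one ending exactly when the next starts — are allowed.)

Sorted by end: (3,4)  (7,8)  (8,12)  (9,15)  (15,16)  (13,17)  (16,19)  (20,22)  (21,23)  (23,24)  (23,25)  (26,28)  (25,31)  (31,32)
take (3,4); take (7,8); take (8,12); take (15,16); skip (13,17); take (16,19); take (20,22); take (23,24); skip (23,25); take (26,28); take (31,32).
Selected 9 jobs.

9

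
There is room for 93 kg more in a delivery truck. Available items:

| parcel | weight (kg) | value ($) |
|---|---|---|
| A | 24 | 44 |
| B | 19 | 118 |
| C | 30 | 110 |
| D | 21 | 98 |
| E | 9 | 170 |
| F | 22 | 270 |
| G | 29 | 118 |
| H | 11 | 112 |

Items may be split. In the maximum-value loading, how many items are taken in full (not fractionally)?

5

Order: E (170/9=18.89) > F (270/22=12.27) > H (112/11=10.18) > B (118/19=6.21) > D (98/21=4.67) > G (118/29=4.07) > C (110/30=3.67) > A (44/24=1.83)
Fill: take E (9 @ 170) → take F (22 @ 270) → take H (11 @ 112) → take B (19 @ 118) → take D (21 @ 98) → take 11/29 of G → 44.76; 93/93 used.
5 item(s) taken whole; one partial (take 11/29 of G).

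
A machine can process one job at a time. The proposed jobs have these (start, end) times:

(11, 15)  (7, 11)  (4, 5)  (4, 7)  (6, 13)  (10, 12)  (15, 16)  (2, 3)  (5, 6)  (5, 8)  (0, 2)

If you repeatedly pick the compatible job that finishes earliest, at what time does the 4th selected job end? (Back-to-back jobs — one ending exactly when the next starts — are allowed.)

6

Sort by end time and greedily take each interval whose start is ≥ the last chosen end.
By end time: (0,2), (2,3), (4,5), (5,6), (4,7), (5,8), (7,11), (10,12), (6,13), (11,15), (15,16).
Pick (0,2); next start ≥ 2 → (2,3); next start ≥ 3 → (4,5); next start ≥ 5 → (5,6); next start ≥ 6 → (7,11); next start ≥ 11 → (11,15); next start ≥ 15 → (15,16).
Selected: (0,2) (2,3) (4,5) (5,6) (7,11) (11,15) (15,16)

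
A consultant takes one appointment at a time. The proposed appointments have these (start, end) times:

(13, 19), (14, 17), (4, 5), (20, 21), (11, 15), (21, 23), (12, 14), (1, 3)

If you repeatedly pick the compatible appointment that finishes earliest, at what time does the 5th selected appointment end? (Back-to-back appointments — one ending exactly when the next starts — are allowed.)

21

Greedy by earliest finish: after sorting by end time, pick each interval compatible with the last pick.
Sorted by end: (1,3)  (4,5)  (12,14)  (11,15)  (14,17)  (13,19)  (20,21)  (21,23)
take (1,3); take (4,5); take (12,14); take (14,17); skip (13,19); take (20,21); take (21,23).
Selected: (1,3) (4,5) (12,14) (14,17) (20,21) (21,23)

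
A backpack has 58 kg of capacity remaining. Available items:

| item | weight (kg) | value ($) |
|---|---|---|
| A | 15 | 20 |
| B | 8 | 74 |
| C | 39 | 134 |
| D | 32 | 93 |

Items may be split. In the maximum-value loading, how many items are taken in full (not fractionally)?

2

Ratios (sorted): B 9.25, C 3.44, D 2.91, A 1.33
take B (8 @ 74); take C (39 @ 134); take 11/32 of D → 31.97. Capacity used 58/58.
2 item(s) taken whole; one partial (take 11/32 of D).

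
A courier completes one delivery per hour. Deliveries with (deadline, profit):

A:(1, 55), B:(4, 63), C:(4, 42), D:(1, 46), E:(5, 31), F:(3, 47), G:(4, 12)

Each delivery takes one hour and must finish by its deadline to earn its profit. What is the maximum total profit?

Profit order: B=63 A=55 F=47 D=46 C=42 E=31 G=12
Assign: B→slot 4, A→slot 1, F→slot 3, D skipped, C→slot 2, E→slot 5, G skipped.
Slots: [1:A] [2:C] [3:F] [4:B] [5:E]
Profit = 55 + 42 + 47 + 63 + 31 = 238

238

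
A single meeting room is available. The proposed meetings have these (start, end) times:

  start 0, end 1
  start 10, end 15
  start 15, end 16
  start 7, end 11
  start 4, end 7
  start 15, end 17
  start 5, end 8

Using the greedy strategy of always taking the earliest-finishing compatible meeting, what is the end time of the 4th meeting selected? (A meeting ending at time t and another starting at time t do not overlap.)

Sort by end time and greedily take each interval whose start is ≥ the last chosen end.
By end time: (0,1), (4,7), (5,8), (7,11), (10,15), (15,16), (15,17).
Pick (0,1); next start ≥ 1 → (4,7); next start ≥ 7 → (7,11); next start ≥ 11 → (15,16).
Selected: (0,1) (4,7) (7,11) (15,16)

16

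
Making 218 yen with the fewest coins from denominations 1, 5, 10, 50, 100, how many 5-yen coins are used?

Greedy: take as many of the largest coin as possible, then repeat with the remainder.
218 − 2×100→18 − 1×10→8 − 1×5→3 − 3×1→0
Count of 5: 1

1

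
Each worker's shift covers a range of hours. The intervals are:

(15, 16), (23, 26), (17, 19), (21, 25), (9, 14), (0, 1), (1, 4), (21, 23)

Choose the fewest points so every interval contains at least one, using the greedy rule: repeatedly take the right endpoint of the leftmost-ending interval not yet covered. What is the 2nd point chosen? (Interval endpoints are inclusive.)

Sort by right endpoint; whenever an interval is uncovered, place a point at its right end.
By right end: [0,1]  [1,4]  [9,14]  [15,16]  [17,19]  [21,23]  [21,25]  [23,26]
[0,1] uncovered → point at 1; [9,14] uncovered → point at 14; [15,16] uncovered → point at 16; [17,19] uncovered → point at 19; [21,23] uncovered → point at 23.
Points: 1, 14, 16, 19, 23 (5 total).

14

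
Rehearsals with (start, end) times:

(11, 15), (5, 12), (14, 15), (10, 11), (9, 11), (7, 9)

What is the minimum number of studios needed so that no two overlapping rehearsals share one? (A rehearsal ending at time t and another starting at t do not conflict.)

The answer is the maximum number of intervals overlapping at any instant.
starts: [5, 7, 9, 10, 11, 14]
ends:   [9, 11, 11, 12, 15, 15]
s5→1 s7→2 e9→1 s9→2 s10→3  — peak 3.

3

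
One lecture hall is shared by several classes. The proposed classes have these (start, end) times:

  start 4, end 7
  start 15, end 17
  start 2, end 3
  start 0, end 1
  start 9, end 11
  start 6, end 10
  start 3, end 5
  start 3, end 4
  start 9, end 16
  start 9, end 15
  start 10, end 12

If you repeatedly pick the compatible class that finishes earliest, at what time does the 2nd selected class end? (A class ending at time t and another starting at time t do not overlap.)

3

Sort by end time and greedily take each interval whose start is ≥ the last chosen end.
By end time: (0,1), (2,3), (3,4), (3,5), (4,7), (6,10), (9,11), (10,12), (9,15), (9,16), (15,17).
Pick (0,1); next start ≥ 1 → (2,3); next start ≥ 3 → (3,4); next start ≥ 4 → (4,7); next start ≥ 7 → (9,11); next start ≥ 11 → (15,17).
Selected: (0,1) (2,3) (3,4) (4,7) (9,11) (15,17)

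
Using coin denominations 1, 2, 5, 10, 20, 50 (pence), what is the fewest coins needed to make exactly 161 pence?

5

Use the largest denomination that fits, subtract, and repeat.
161 − 3×50→11 − 1×10→1 − 1×1→0
Total coins = 3 + 1 + 1 = 5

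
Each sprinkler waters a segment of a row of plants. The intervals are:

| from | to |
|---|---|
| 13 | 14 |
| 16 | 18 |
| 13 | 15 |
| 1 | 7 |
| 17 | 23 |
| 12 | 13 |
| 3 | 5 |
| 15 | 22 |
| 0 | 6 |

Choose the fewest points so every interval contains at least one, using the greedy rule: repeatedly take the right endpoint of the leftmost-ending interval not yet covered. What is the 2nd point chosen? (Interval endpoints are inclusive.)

Sorted: [3,5] [0,6] [1,7] [12,13] [13,14] [13,15] [16,18] [15,22] [17,23]
{[3,5],[0,6],[1,7]} hit by 5; {[12,13],[13,14],[13,15]} hit by 13; {[16,18],[15,22],[17,23]} hit by 18.
Points: 5, 13, 18 (3 total).

13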